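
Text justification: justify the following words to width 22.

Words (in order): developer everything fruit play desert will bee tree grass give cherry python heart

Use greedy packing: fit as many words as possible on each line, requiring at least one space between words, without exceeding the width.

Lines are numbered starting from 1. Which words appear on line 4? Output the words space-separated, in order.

Answer: cherry python heart

Derivation:
Line 1: ['developer', 'everything'] (min_width=20, slack=2)
Line 2: ['fruit', 'play', 'desert', 'will'] (min_width=22, slack=0)
Line 3: ['bee', 'tree', 'grass', 'give'] (min_width=19, slack=3)
Line 4: ['cherry', 'python', 'heart'] (min_width=19, slack=3)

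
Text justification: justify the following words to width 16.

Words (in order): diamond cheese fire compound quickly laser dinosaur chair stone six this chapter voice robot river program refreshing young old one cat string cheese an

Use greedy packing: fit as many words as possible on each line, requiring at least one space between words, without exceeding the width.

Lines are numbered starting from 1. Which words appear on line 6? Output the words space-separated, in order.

Line 1: ['diamond', 'cheese'] (min_width=14, slack=2)
Line 2: ['fire', 'compound'] (min_width=13, slack=3)
Line 3: ['quickly', 'laser'] (min_width=13, slack=3)
Line 4: ['dinosaur', 'chair'] (min_width=14, slack=2)
Line 5: ['stone', 'six', 'this'] (min_width=14, slack=2)
Line 6: ['chapter', 'voice'] (min_width=13, slack=3)
Line 7: ['robot', 'river'] (min_width=11, slack=5)
Line 8: ['program'] (min_width=7, slack=9)
Line 9: ['refreshing', 'young'] (min_width=16, slack=0)
Line 10: ['old', 'one', 'cat'] (min_width=11, slack=5)
Line 11: ['string', 'cheese', 'an'] (min_width=16, slack=0)

Answer: chapter voice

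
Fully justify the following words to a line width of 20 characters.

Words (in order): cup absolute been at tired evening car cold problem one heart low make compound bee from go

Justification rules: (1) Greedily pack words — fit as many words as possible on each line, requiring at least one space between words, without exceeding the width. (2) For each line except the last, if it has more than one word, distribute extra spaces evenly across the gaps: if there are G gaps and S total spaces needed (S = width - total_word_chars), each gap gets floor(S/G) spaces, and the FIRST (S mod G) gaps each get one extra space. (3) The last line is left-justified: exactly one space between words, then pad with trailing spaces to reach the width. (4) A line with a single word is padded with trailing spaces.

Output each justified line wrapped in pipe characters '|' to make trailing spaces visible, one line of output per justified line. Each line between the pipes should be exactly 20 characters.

Line 1: ['cup', 'absolute', 'been', 'at'] (min_width=20, slack=0)
Line 2: ['tired', 'evening', 'car'] (min_width=17, slack=3)
Line 3: ['cold', 'problem', 'one'] (min_width=16, slack=4)
Line 4: ['heart', 'low', 'make'] (min_width=14, slack=6)
Line 5: ['compound', 'bee', 'from', 'go'] (min_width=20, slack=0)

Answer: |cup absolute been at|
|tired   evening  car|
|cold   problem   one|
|heart    low    make|
|compound bee from go|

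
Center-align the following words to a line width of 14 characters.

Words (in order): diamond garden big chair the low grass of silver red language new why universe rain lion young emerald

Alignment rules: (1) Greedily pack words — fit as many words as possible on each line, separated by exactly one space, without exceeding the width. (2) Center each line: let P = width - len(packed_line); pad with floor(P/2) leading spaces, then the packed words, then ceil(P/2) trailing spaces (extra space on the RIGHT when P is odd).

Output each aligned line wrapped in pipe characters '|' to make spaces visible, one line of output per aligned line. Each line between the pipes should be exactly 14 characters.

Line 1: ['diamond', 'garden'] (min_width=14, slack=0)
Line 2: ['big', 'chair', 'the'] (min_width=13, slack=1)
Line 3: ['low', 'grass', 'of'] (min_width=12, slack=2)
Line 4: ['silver', 'red'] (min_width=10, slack=4)
Line 5: ['language', 'new'] (min_width=12, slack=2)
Line 6: ['why', 'universe'] (min_width=12, slack=2)
Line 7: ['rain', 'lion'] (min_width=9, slack=5)
Line 8: ['young', 'emerald'] (min_width=13, slack=1)

Answer: |diamond garden|
|big chair the |
| low grass of |
|  silver red  |
| language new |
| why universe |
|  rain lion   |
|young emerald |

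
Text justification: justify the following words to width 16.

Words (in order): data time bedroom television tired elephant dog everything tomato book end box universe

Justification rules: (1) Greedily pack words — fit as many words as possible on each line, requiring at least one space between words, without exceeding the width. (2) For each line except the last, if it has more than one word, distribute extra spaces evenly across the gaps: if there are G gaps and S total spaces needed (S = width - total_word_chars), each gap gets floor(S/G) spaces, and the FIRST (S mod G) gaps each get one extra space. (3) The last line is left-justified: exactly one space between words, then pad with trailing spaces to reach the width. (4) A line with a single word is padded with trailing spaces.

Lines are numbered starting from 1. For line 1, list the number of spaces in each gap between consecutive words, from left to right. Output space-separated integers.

Answer: 8

Derivation:
Line 1: ['data', 'time'] (min_width=9, slack=7)
Line 2: ['bedroom'] (min_width=7, slack=9)
Line 3: ['television', 'tired'] (min_width=16, slack=0)
Line 4: ['elephant', 'dog'] (min_width=12, slack=4)
Line 5: ['everything'] (min_width=10, slack=6)
Line 6: ['tomato', 'book', 'end'] (min_width=15, slack=1)
Line 7: ['box', 'universe'] (min_width=12, slack=4)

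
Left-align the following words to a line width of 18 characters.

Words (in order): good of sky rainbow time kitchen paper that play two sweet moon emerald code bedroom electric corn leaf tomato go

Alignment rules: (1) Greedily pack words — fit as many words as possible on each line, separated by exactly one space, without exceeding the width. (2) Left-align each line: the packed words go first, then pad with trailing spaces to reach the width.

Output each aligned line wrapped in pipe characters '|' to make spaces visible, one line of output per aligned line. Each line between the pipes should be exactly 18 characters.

Answer: |good of sky       |
|rainbow time      |
|kitchen paper that|
|play two sweet    |
|moon emerald code |
|bedroom electric  |
|corn leaf tomato  |
|go                |

Derivation:
Line 1: ['good', 'of', 'sky'] (min_width=11, slack=7)
Line 2: ['rainbow', 'time'] (min_width=12, slack=6)
Line 3: ['kitchen', 'paper', 'that'] (min_width=18, slack=0)
Line 4: ['play', 'two', 'sweet'] (min_width=14, slack=4)
Line 5: ['moon', 'emerald', 'code'] (min_width=17, slack=1)
Line 6: ['bedroom', 'electric'] (min_width=16, slack=2)
Line 7: ['corn', 'leaf', 'tomato'] (min_width=16, slack=2)
Line 8: ['go'] (min_width=2, slack=16)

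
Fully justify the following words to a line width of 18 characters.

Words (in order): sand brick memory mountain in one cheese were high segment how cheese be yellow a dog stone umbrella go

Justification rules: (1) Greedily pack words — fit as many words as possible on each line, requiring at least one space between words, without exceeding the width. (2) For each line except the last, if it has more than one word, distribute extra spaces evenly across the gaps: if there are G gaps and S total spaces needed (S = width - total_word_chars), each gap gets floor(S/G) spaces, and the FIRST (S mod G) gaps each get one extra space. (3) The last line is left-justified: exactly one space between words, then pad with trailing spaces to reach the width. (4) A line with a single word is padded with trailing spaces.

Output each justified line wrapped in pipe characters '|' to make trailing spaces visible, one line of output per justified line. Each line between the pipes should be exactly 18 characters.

Line 1: ['sand', 'brick', 'memory'] (min_width=17, slack=1)
Line 2: ['mountain', 'in', 'one'] (min_width=15, slack=3)
Line 3: ['cheese', 'were', 'high'] (min_width=16, slack=2)
Line 4: ['segment', 'how', 'cheese'] (min_width=18, slack=0)
Line 5: ['be', 'yellow', 'a', 'dog'] (min_width=15, slack=3)
Line 6: ['stone', 'umbrella', 'go'] (min_width=17, slack=1)

Answer: |sand  brick memory|
|mountain   in  one|
|cheese  were  high|
|segment how cheese|
|be  yellow  a  dog|
|stone umbrella go |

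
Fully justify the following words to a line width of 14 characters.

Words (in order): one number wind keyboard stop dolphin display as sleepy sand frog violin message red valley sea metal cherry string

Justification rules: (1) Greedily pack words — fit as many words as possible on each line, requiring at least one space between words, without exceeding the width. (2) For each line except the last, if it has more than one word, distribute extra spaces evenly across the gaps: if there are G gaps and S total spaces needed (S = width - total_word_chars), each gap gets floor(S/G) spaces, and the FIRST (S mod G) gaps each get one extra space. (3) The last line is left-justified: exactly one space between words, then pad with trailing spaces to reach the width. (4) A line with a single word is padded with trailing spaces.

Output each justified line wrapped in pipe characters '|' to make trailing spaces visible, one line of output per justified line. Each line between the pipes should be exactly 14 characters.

Line 1: ['one', 'number'] (min_width=10, slack=4)
Line 2: ['wind', 'keyboard'] (min_width=13, slack=1)
Line 3: ['stop', 'dolphin'] (min_width=12, slack=2)
Line 4: ['display', 'as'] (min_width=10, slack=4)
Line 5: ['sleepy', 'sand'] (min_width=11, slack=3)
Line 6: ['frog', 'violin'] (min_width=11, slack=3)
Line 7: ['message', 'red'] (min_width=11, slack=3)
Line 8: ['valley', 'sea'] (min_width=10, slack=4)
Line 9: ['metal', 'cherry'] (min_width=12, slack=2)
Line 10: ['string'] (min_width=6, slack=8)

Answer: |one     number|
|wind  keyboard|
|stop   dolphin|
|display     as|
|sleepy    sand|
|frog    violin|
|message    red|
|valley     sea|
|metal   cherry|
|string        |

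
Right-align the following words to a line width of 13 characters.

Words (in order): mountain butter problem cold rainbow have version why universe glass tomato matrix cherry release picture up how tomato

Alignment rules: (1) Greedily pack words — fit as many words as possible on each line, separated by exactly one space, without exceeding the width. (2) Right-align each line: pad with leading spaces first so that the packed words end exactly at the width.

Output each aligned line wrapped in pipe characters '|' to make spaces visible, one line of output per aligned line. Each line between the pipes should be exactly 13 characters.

Line 1: ['mountain'] (min_width=8, slack=5)
Line 2: ['butter'] (min_width=6, slack=7)
Line 3: ['problem', 'cold'] (min_width=12, slack=1)
Line 4: ['rainbow', 'have'] (min_width=12, slack=1)
Line 5: ['version', 'why'] (min_width=11, slack=2)
Line 6: ['universe'] (min_width=8, slack=5)
Line 7: ['glass', 'tomato'] (min_width=12, slack=1)
Line 8: ['matrix', 'cherry'] (min_width=13, slack=0)
Line 9: ['release'] (min_width=7, slack=6)
Line 10: ['picture', 'up'] (min_width=10, slack=3)
Line 11: ['how', 'tomato'] (min_width=10, slack=3)

Answer: |     mountain|
|       butter|
| problem cold|
| rainbow have|
|  version why|
|     universe|
| glass tomato|
|matrix cherry|
|      release|
|   picture up|
|   how tomato|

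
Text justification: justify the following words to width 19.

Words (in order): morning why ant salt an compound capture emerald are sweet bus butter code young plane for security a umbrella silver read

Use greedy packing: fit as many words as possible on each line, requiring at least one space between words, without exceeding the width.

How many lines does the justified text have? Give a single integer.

Line 1: ['morning', 'why', 'ant'] (min_width=15, slack=4)
Line 2: ['salt', 'an', 'compound'] (min_width=16, slack=3)
Line 3: ['capture', 'emerald', 'are'] (min_width=19, slack=0)
Line 4: ['sweet', 'bus', 'butter'] (min_width=16, slack=3)
Line 5: ['code', 'young', 'plane'] (min_width=16, slack=3)
Line 6: ['for', 'security', 'a'] (min_width=14, slack=5)
Line 7: ['umbrella', 'silver'] (min_width=15, slack=4)
Line 8: ['read'] (min_width=4, slack=15)
Total lines: 8

Answer: 8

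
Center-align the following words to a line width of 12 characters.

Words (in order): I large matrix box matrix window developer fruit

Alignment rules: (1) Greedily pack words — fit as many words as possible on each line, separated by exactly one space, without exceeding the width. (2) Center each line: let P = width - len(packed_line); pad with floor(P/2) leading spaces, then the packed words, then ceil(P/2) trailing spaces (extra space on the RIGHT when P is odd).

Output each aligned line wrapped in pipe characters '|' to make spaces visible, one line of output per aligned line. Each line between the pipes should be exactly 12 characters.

Line 1: ['I', 'large'] (min_width=7, slack=5)
Line 2: ['matrix', 'box'] (min_width=10, slack=2)
Line 3: ['matrix'] (min_width=6, slack=6)
Line 4: ['window'] (min_width=6, slack=6)
Line 5: ['developer'] (min_width=9, slack=3)
Line 6: ['fruit'] (min_width=5, slack=7)

Answer: |  I large   |
| matrix box |
|   matrix   |
|   window   |
| developer  |
|   fruit    |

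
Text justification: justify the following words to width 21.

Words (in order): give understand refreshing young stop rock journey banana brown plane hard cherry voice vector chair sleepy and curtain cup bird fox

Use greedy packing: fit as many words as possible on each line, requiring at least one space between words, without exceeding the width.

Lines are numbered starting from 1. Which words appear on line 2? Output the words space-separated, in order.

Line 1: ['give', 'understand'] (min_width=15, slack=6)
Line 2: ['refreshing', 'young', 'stop'] (min_width=21, slack=0)
Line 3: ['rock', 'journey', 'banana'] (min_width=19, slack=2)
Line 4: ['brown', 'plane', 'hard'] (min_width=16, slack=5)
Line 5: ['cherry', 'voice', 'vector'] (min_width=19, slack=2)
Line 6: ['chair', 'sleepy', 'and'] (min_width=16, slack=5)
Line 7: ['curtain', 'cup', 'bird', 'fox'] (min_width=20, slack=1)

Answer: refreshing young stop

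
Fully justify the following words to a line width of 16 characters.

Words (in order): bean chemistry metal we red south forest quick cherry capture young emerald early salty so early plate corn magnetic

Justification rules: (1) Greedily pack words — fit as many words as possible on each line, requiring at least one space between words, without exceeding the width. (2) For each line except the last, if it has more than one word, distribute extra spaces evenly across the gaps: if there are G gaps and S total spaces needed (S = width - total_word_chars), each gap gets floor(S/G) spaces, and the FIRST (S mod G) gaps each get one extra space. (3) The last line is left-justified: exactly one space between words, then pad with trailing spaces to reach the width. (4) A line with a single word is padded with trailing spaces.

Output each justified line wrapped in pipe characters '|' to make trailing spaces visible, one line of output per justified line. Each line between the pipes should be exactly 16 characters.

Answer: |bean   chemistry|
|metal   we   red|
|south     forest|
|quick     cherry|
|capture    young|
|emerald    early|
|salty  so  early|
|plate       corn|
|magnetic        |

Derivation:
Line 1: ['bean', 'chemistry'] (min_width=14, slack=2)
Line 2: ['metal', 'we', 'red'] (min_width=12, slack=4)
Line 3: ['south', 'forest'] (min_width=12, slack=4)
Line 4: ['quick', 'cherry'] (min_width=12, slack=4)
Line 5: ['capture', 'young'] (min_width=13, slack=3)
Line 6: ['emerald', 'early'] (min_width=13, slack=3)
Line 7: ['salty', 'so', 'early'] (min_width=14, slack=2)
Line 8: ['plate', 'corn'] (min_width=10, slack=6)
Line 9: ['magnetic'] (min_width=8, slack=8)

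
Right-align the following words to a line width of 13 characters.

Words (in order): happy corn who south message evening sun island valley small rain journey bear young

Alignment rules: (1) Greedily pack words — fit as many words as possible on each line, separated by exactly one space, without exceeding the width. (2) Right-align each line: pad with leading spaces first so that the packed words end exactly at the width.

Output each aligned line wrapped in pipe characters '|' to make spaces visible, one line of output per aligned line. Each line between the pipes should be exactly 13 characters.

Line 1: ['happy', 'corn'] (min_width=10, slack=3)
Line 2: ['who', 'south'] (min_width=9, slack=4)
Line 3: ['message'] (min_width=7, slack=6)
Line 4: ['evening', 'sun'] (min_width=11, slack=2)
Line 5: ['island', 'valley'] (min_width=13, slack=0)
Line 6: ['small', 'rain'] (min_width=10, slack=3)
Line 7: ['journey', 'bear'] (min_width=12, slack=1)
Line 8: ['young'] (min_width=5, slack=8)

Answer: |   happy corn|
|    who south|
|      message|
|  evening sun|
|island valley|
|   small rain|
| journey bear|
|        young|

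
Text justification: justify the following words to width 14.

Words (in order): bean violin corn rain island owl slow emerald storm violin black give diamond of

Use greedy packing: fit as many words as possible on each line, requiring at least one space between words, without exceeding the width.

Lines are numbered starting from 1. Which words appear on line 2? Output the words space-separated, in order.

Line 1: ['bean', 'violin'] (min_width=11, slack=3)
Line 2: ['corn', 'rain'] (min_width=9, slack=5)
Line 3: ['island', 'owl'] (min_width=10, slack=4)
Line 4: ['slow', 'emerald'] (min_width=12, slack=2)
Line 5: ['storm', 'violin'] (min_width=12, slack=2)
Line 6: ['black', 'give'] (min_width=10, slack=4)
Line 7: ['diamond', 'of'] (min_width=10, slack=4)

Answer: corn rain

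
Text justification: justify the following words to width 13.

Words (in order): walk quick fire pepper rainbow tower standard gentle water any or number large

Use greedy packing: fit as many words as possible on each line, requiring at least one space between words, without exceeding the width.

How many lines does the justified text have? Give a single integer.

Answer: 7

Derivation:
Line 1: ['walk', 'quick'] (min_width=10, slack=3)
Line 2: ['fire', 'pepper'] (min_width=11, slack=2)
Line 3: ['rainbow', 'tower'] (min_width=13, slack=0)
Line 4: ['standard'] (min_width=8, slack=5)
Line 5: ['gentle', 'water'] (min_width=12, slack=1)
Line 6: ['any', 'or', 'number'] (min_width=13, slack=0)
Line 7: ['large'] (min_width=5, slack=8)
Total lines: 7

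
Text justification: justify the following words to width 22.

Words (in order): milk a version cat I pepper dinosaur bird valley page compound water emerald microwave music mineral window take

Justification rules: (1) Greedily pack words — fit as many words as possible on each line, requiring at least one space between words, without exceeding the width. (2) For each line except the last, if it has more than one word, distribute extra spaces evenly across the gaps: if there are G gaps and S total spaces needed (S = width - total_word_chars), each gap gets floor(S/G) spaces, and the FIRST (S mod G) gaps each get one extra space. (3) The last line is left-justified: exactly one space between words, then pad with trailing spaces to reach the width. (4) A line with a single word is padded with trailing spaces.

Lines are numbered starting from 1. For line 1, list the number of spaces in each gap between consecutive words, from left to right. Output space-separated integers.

Line 1: ['milk', 'a', 'version', 'cat', 'I'] (min_width=20, slack=2)
Line 2: ['pepper', 'dinosaur', 'bird'] (min_width=20, slack=2)
Line 3: ['valley', 'page', 'compound'] (min_width=20, slack=2)
Line 4: ['water', 'emerald'] (min_width=13, slack=9)
Line 5: ['microwave', 'music'] (min_width=15, slack=7)
Line 6: ['mineral', 'window', 'take'] (min_width=19, slack=3)

Answer: 2 2 1 1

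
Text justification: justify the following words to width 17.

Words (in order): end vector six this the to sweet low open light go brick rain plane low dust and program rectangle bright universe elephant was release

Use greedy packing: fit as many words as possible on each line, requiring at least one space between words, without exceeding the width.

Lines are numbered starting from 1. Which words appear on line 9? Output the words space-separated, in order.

Line 1: ['end', 'vector', 'six'] (min_width=14, slack=3)
Line 2: ['this', 'the', 'to', 'sweet'] (min_width=17, slack=0)
Line 3: ['low', 'open', 'light', 'go'] (min_width=17, slack=0)
Line 4: ['brick', 'rain', 'plane'] (min_width=16, slack=1)
Line 5: ['low', 'dust', 'and'] (min_width=12, slack=5)
Line 6: ['program', 'rectangle'] (min_width=17, slack=0)
Line 7: ['bright', 'universe'] (min_width=15, slack=2)
Line 8: ['elephant', 'was'] (min_width=12, slack=5)
Line 9: ['release'] (min_width=7, slack=10)

Answer: release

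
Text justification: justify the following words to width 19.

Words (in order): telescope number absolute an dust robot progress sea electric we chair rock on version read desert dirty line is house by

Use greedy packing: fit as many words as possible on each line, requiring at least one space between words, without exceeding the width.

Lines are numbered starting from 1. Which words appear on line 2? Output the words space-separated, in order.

Answer: absolute an dust

Derivation:
Line 1: ['telescope', 'number'] (min_width=16, slack=3)
Line 2: ['absolute', 'an', 'dust'] (min_width=16, slack=3)
Line 3: ['robot', 'progress', 'sea'] (min_width=18, slack=1)
Line 4: ['electric', 'we', 'chair'] (min_width=17, slack=2)
Line 5: ['rock', 'on', 'version'] (min_width=15, slack=4)
Line 6: ['read', 'desert', 'dirty'] (min_width=17, slack=2)
Line 7: ['line', 'is', 'house', 'by'] (min_width=16, slack=3)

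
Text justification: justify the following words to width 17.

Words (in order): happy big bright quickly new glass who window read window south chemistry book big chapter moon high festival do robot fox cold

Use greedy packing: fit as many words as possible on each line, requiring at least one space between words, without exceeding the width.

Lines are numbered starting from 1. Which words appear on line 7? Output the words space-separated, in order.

Answer: high festival do

Derivation:
Line 1: ['happy', 'big', 'bright'] (min_width=16, slack=1)
Line 2: ['quickly', 'new', 'glass'] (min_width=17, slack=0)
Line 3: ['who', 'window', 'read'] (min_width=15, slack=2)
Line 4: ['window', 'south'] (min_width=12, slack=5)
Line 5: ['chemistry', 'book'] (min_width=14, slack=3)
Line 6: ['big', 'chapter', 'moon'] (min_width=16, slack=1)
Line 7: ['high', 'festival', 'do'] (min_width=16, slack=1)
Line 8: ['robot', 'fox', 'cold'] (min_width=14, slack=3)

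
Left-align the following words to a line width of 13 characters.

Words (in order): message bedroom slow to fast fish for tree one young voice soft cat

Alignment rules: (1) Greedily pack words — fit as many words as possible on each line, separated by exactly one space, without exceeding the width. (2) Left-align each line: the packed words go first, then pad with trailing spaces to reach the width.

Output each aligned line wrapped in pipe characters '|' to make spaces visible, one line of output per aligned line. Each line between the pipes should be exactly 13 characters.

Answer: |message      |
|bedroom slow |
|to fast fish |
|for tree one |
|young voice  |
|soft cat     |

Derivation:
Line 1: ['message'] (min_width=7, slack=6)
Line 2: ['bedroom', 'slow'] (min_width=12, slack=1)
Line 3: ['to', 'fast', 'fish'] (min_width=12, slack=1)
Line 4: ['for', 'tree', 'one'] (min_width=12, slack=1)
Line 5: ['young', 'voice'] (min_width=11, slack=2)
Line 6: ['soft', 'cat'] (min_width=8, slack=5)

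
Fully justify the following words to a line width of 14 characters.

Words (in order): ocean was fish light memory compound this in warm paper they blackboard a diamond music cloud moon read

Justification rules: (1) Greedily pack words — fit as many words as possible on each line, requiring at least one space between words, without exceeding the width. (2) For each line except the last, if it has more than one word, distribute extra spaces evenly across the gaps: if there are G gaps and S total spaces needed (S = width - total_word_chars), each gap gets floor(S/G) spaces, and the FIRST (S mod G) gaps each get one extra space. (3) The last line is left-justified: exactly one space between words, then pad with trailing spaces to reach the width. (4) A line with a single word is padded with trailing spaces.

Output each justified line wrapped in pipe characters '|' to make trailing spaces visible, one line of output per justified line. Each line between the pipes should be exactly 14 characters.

Line 1: ['ocean', 'was', 'fish'] (min_width=14, slack=0)
Line 2: ['light', 'memory'] (min_width=12, slack=2)
Line 3: ['compound', 'this'] (min_width=13, slack=1)
Line 4: ['in', 'warm', 'paper'] (min_width=13, slack=1)
Line 5: ['they'] (min_width=4, slack=10)
Line 6: ['blackboard', 'a'] (min_width=12, slack=2)
Line 7: ['diamond', 'music'] (min_width=13, slack=1)
Line 8: ['cloud', 'moon'] (min_width=10, slack=4)
Line 9: ['read'] (min_width=4, slack=10)

Answer: |ocean was fish|
|light   memory|
|compound  this|
|in  warm paper|
|they          |
|blackboard   a|
|diamond  music|
|cloud     moon|
|read          |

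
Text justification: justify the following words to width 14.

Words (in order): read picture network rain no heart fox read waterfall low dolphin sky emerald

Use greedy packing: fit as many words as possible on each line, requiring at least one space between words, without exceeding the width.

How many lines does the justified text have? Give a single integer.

Line 1: ['read', 'picture'] (min_width=12, slack=2)
Line 2: ['network', 'rain'] (min_width=12, slack=2)
Line 3: ['no', 'heart', 'fox'] (min_width=12, slack=2)
Line 4: ['read', 'waterfall'] (min_width=14, slack=0)
Line 5: ['low', 'dolphin'] (min_width=11, slack=3)
Line 6: ['sky', 'emerald'] (min_width=11, slack=3)
Total lines: 6

Answer: 6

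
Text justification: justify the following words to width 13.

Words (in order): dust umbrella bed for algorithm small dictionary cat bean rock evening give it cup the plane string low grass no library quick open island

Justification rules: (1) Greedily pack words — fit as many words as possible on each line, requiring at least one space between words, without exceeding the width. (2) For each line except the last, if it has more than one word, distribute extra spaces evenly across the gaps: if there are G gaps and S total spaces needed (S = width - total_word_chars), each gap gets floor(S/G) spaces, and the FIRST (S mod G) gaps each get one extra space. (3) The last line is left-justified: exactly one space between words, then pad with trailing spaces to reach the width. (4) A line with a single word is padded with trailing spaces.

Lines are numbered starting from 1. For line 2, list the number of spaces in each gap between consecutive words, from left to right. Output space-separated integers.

Line 1: ['dust', 'umbrella'] (min_width=13, slack=0)
Line 2: ['bed', 'for'] (min_width=7, slack=6)
Line 3: ['algorithm'] (min_width=9, slack=4)
Line 4: ['small'] (min_width=5, slack=8)
Line 5: ['dictionary'] (min_width=10, slack=3)
Line 6: ['cat', 'bean', 'rock'] (min_width=13, slack=0)
Line 7: ['evening', 'give'] (min_width=12, slack=1)
Line 8: ['it', 'cup', 'the'] (min_width=10, slack=3)
Line 9: ['plane', 'string'] (min_width=12, slack=1)
Line 10: ['low', 'grass', 'no'] (min_width=12, slack=1)
Line 11: ['library', 'quick'] (min_width=13, slack=0)
Line 12: ['open', 'island'] (min_width=11, slack=2)

Answer: 7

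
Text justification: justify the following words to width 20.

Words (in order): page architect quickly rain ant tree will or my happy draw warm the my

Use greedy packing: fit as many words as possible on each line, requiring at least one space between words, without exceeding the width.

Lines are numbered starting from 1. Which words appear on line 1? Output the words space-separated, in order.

Answer: page architect

Derivation:
Line 1: ['page', 'architect'] (min_width=14, slack=6)
Line 2: ['quickly', 'rain', 'ant'] (min_width=16, slack=4)
Line 3: ['tree', 'will', 'or', 'my'] (min_width=15, slack=5)
Line 4: ['happy', 'draw', 'warm', 'the'] (min_width=19, slack=1)
Line 5: ['my'] (min_width=2, slack=18)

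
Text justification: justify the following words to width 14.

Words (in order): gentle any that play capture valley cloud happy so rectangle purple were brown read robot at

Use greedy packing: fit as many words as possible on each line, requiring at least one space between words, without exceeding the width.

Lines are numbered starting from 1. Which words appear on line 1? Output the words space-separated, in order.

Answer: gentle any

Derivation:
Line 1: ['gentle', 'any'] (min_width=10, slack=4)
Line 2: ['that', 'play'] (min_width=9, slack=5)
Line 3: ['capture', 'valley'] (min_width=14, slack=0)
Line 4: ['cloud', 'happy', 'so'] (min_width=14, slack=0)
Line 5: ['rectangle'] (min_width=9, slack=5)
Line 6: ['purple', 'were'] (min_width=11, slack=3)
Line 7: ['brown', 'read'] (min_width=10, slack=4)
Line 8: ['robot', 'at'] (min_width=8, slack=6)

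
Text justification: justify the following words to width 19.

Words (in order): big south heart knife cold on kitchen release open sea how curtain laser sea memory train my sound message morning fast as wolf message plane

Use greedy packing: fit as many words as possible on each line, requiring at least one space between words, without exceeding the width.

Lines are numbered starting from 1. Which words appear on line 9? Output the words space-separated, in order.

Answer: wolf message plane

Derivation:
Line 1: ['big', 'south', 'heart'] (min_width=15, slack=4)
Line 2: ['knife', 'cold', 'on'] (min_width=13, slack=6)
Line 3: ['kitchen', 'release'] (min_width=15, slack=4)
Line 4: ['open', 'sea', 'how'] (min_width=12, slack=7)
Line 5: ['curtain', 'laser', 'sea'] (min_width=17, slack=2)
Line 6: ['memory', 'train', 'my'] (min_width=15, slack=4)
Line 7: ['sound', 'message'] (min_width=13, slack=6)
Line 8: ['morning', 'fast', 'as'] (min_width=15, slack=4)
Line 9: ['wolf', 'message', 'plane'] (min_width=18, slack=1)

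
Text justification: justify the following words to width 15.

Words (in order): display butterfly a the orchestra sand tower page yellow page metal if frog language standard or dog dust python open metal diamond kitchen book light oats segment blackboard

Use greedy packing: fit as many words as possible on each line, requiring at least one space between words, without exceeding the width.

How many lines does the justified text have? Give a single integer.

Line 1: ['display'] (min_width=7, slack=8)
Line 2: ['butterfly', 'a', 'the'] (min_width=15, slack=0)
Line 3: ['orchestra', 'sand'] (min_width=14, slack=1)
Line 4: ['tower', 'page'] (min_width=10, slack=5)
Line 5: ['yellow', 'page'] (min_width=11, slack=4)
Line 6: ['metal', 'if', 'frog'] (min_width=13, slack=2)
Line 7: ['language'] (min_width=8, slack=7)
Line 8: ['standard', 'or', 'dog'] (min_width=15, slack=0)
Line 9: ['dust', 'python'] (min_width=11, slack=4)
Line 10: ['open', 'metal'] (min_width=10, slack=5)
Line 11: ['diamond', 'kitchen'] (min_width=15, slack=0)
Line 12: ['book', 'light', 'oats'] (min_width=15, slack=0)
Line 13: ['segment'] (min_width=7, slack=8)
Line 14: ['blackboard'] (min_width=10, slack=5)
Total lines: 14

Answer: 14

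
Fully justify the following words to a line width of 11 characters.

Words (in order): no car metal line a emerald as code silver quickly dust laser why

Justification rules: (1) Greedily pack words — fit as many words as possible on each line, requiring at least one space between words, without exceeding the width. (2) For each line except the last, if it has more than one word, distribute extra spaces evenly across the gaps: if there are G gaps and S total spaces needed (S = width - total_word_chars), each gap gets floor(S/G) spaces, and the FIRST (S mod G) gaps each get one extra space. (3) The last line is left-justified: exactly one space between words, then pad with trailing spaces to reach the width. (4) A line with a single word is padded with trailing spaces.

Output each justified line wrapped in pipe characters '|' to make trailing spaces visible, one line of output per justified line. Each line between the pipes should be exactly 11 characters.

Answer: |no      car|
|metal  line|
|a   emerald|
|as     code|
|silver     |
|quickly    |
|dust  laser|
|why        |

Derivation:
Line 1: ['no', 'car'] (min_width=6, slack=5)
Line 2: ['metal', 'line'] (min_width=10, slack=1)
Line 3: ['a', 'emerald'] (min_width=9, slack=2)
Line 4: ['as', 'code'] (min_width=7, slack=4)
Line 5: ['silver'] (min_width=6, slack=5)
Line 6: ['quickly'] (min_width=7, slack=4)
Line 7: ['dust', 'laser'] (min_width=10, slack=1)
Line 8: ['why'] (min_width=3, slack=8)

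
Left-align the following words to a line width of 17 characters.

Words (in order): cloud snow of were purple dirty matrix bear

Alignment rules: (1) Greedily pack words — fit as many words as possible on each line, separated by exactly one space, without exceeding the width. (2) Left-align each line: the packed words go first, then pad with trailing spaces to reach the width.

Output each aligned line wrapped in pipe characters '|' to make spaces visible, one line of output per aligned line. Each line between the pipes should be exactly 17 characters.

Line 1: ['cloud', 'snow', 'of'] (min_width=13, slack=4)
Line 2: ['were', 'purple', 'dirty'] (min_width=17, slack=0)
Line 3: ['matrix', 'bear'] (min_width=11, slack=6)

Answer: |cloud snow of    |
|were purple dirty|
|matrix bear      |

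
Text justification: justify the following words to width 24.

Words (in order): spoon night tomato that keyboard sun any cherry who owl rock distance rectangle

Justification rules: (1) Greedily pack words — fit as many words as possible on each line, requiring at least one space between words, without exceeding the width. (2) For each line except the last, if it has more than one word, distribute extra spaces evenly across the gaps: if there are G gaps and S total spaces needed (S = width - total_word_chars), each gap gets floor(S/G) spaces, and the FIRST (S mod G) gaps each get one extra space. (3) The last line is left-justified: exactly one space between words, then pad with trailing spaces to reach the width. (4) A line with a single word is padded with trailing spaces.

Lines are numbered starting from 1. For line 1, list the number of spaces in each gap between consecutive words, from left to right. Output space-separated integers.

Answer: 2 1 1

Derivation:
Line 1: ['spoon', 'night', 'tomato', 'that'] (min_width=23, slack=1)
Line 2: ['keyboard', 'sun', 'any', 'cherry'] (min_width=23, slack=1)
Line 3: ['who', 'owl', 'rock', 'distance'] (min_width=21, slack=3)
Line 4: ['rectangle'] (min_width=9, slack=15)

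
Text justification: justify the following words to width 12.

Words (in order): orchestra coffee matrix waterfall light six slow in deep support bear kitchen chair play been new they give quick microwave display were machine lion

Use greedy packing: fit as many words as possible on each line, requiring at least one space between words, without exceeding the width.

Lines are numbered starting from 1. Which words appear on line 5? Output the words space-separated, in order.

Line 1: ['orchestra'] (min_width=9, slack=3)
Line 2: ['coffee'] (min_width=6, slack=6)
Line 3: ['matrix'] (min_width=6, slack=6)
Line 4: ['waterfall'] (min_width=9, slack=3)
Line 5: ['light', 'six'] (min_width=9, slack=3)
Line 6: ['slow', 'in', 'deep'] (min_width=12, slack=0)
Line 7: ['support', 'bear'] (min_width=12, slack=0)
Line 8: ['kitchen'] (min_width=7, slack=5)
Line 9: ['chair', 'play'] (min_width=10, slack=2)
Line 10: ['been', 'new'] (min_width=8, slack=4)
Line 11: ['they', 'give'] (min_width=9, slack=3)
Line 12: ['quick'] (min_width=5, slack=7)
Line 13: ['microwave'] (min_width=9, slack=3)
Line 14: ['display', 'were'] (min_width=12, slack=0)
Line 15: ['machine', 'lion'] (min_width=12, slack=0)

Answer: light six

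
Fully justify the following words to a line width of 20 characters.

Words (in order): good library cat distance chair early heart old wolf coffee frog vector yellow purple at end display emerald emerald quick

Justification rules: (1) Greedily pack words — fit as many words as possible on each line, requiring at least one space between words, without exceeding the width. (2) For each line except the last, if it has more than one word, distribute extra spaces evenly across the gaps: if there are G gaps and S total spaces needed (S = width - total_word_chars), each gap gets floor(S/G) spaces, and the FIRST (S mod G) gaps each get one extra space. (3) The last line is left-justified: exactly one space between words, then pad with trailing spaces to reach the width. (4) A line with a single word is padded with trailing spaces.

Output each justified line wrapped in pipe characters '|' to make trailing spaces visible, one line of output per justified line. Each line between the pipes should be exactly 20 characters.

Line 1: ['good', 'library', 'cat'] (min_width=16, slack=4)
Line 2: ['distance', 'chair', 'early'] (min_width=20, slack=0)
Line 3: ['heart', 'old', 'wolf'] (min_width=14, slack=6)
Line 4: ['coffee', 'frog', 'vector'] (min_width=18, slack=2)
Line 5: ['yellow', 'purple', 'at', 'end'] (min_width=20, slack=0)
Line 6: ['display', 'emerald'] (min_width=15, slack=5)
Line 7: ['emerald', 'quick'] (min_width=13, slack=7)

Answer: |good   library   cat|
|distance chair early|
|heart    old    wolf|
|coffee  frog  vector|
|yellow purple at end|
|display      emerald|
|emerald quick       |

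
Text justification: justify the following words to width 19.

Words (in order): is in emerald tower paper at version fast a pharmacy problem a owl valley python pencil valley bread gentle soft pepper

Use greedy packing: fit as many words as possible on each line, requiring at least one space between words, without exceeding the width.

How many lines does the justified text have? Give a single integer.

Line 1: ['is', 'in', 'emerald', 'tower'] (min_width=19, slack=0)
Line 2: ['paper', 'at', 'version'] (min_width=16, slack=3)
Line 3: ['fast', 'a', 'pharmacy'] (min_width=15, slack=4)
Line 4: ['problem', 'a', 'owl'] (min_width=13, slack=6)
Line 5: ['valley', 'python'] (min_width=13, slack=6)
Line 6: ['pencil', 'valley', 'bread'] (min_width=19, slack=0)
Line 7: ['gentle', 'soft', 'pepper'] (min_width=18, slack=1)
Total lines: 7

Answer: 7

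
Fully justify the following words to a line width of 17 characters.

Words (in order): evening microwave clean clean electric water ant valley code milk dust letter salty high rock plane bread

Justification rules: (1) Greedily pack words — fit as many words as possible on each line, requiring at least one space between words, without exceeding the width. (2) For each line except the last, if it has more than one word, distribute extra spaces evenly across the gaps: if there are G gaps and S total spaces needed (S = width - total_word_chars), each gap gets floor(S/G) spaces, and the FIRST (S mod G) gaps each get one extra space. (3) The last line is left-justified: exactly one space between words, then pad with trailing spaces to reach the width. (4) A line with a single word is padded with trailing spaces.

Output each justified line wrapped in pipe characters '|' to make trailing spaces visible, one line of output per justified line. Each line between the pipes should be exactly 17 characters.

Answer: |evening microwave|
|clean       clean|
|electric    water|
|ant  valley  code|
|milk  dust letter|
|salty  high  rock|
|plane bread      |

Derivation:
Line 1: ['evening', 'microwave'] (min_width=17, slack=0)
Line 2: ['clean', 'clean'] (min_width=11, slack=6)
Line 3: ['electric', 'water'] (min_width=14, slack=3)
Line 4: ['ant', 'valley', 'code'] (min_width=15, slack=2)
Line 5: ['milk', 'dust', 'letter'] (min_width=16, slack=1)
Line 6: ['salty', 'high', 'rock'] (min_width=15, slack=2)
Line 7: ['plane', 'bread'] (min_width=11, slack=6)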